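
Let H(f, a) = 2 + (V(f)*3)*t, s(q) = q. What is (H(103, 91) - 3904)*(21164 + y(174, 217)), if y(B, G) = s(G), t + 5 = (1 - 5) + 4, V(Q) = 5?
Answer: -85032237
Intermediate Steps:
t = -5 (t = -5 + ((1 - 5) + 4) = -5 + (-4 + 4) = -5 + 0 = -5)
y(B, G) = G
H(f, a) = -73 (H(f, a) = 2 + (5*3)*(-5) = 2 + 15*(-5) = 2 - 75 = -73)
(H(103, 91) - 3904)*(21164 + y(174, 217)) = (-73 - 3904)*(21164 + 217) = -3977*21381 = -85032237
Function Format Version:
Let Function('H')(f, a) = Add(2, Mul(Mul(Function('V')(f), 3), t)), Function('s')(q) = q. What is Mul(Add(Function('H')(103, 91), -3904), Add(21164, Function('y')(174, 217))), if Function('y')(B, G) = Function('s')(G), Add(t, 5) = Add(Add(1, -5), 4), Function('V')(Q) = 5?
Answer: -85032237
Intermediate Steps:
t = -5 (t = Add(-5, Add(Add(1, -5), 4)) = Add(-5, Add(-4, 4)) = Add(-5, 0) = -5)
Function('y')(B, G) = G
Function('H')(f, a) = -73 (Function('H')(f, a) = Add(2, Mul(Mul(5, 3), -5)) = Add(2, Mul(15, -5)) = Add(2, -75) = -73)
Mul(Add(Function('H')(103, 91), -3904), Add(21164, Function('y')(174, 217))) = Mul(Add(-73, -3904), Add(21164, 217)) = Mul(-3977, 21381) = -85032237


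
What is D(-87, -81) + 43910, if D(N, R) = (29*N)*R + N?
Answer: 248186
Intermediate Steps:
D(N, R) = N + 29*N*R (D(N, R) = 29*N*R + N = N + 29*N*R)
D(-87, -81) + 43910 = -87*(1 + 29*(-81)) + 43910 = -87*(1 - 2349) + 43910 = -87*(-2348) + 43910 = 204276 + 43910 = 248186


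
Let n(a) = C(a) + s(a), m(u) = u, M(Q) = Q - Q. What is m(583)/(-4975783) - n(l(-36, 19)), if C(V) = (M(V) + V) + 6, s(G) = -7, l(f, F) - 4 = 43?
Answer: -228886601/4975783 ≈ -46.000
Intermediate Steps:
M(Q) = 0
l(f, F) = 47 (l(f, F) = 4 + 43 = 47)
C(V) = 6 + V (C(V) = (0 + V) + 6 = V + 6 = 6 + V)
n(a) = -1 + a (n(a) = (6 + a) - 7 = -1 + a)
m(583)/(-4975783) - n(l(-36, 19)) = 583/(-4975783) - (-1 + 47) = 583*(-1/4975783) - 1*46 = -583/4975783 - 46 = -228886601/4975783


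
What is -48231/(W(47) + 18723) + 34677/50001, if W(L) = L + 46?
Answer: -27922473/14933632 ≈ -1.8698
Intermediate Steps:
W(L) = 46 + L
-48231/(W(47) + 18723) + 34677/50001 = -48231/((46 + 47) + 18723) + 34677/50001 = -48231/(93 + 18723) + 34677*(1/50001) = -48231/18816 + 11559/16667 = -48231*1/18816 + 11559/16667 = -16077/6272 + 11559/16667 = -27922473/14933632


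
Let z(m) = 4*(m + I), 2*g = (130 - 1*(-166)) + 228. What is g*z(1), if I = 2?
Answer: 3144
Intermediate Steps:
g = 262 (g = ((130 - 1*(-166)) + 228)/2 = ((130 + 166) + 228)/2 = (296 + 228)/2 = (1/2)*524 = 262)
z(m) = 8 + 4*m (z(m) = 4*(m + 2) = 4*(2 + m) = 8 + 4*m)
g*z(1) = 262*(8 + 4*1) = 262*(8 + 4) = 262*12 = 3144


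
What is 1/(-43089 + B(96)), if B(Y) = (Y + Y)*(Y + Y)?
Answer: -1/6225 ≈ -0.00016064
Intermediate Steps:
B(Y) = 4*Y² (B(Y) = (2*Y)*(2*Y) = 4*Y²)
1/(-43089 + B(96)) = 1/(-43089 + 4*96²) = 1/(-43089 + 4*9216) = 1/(-43089 + 36864) = 1/(-6225) = -1/6225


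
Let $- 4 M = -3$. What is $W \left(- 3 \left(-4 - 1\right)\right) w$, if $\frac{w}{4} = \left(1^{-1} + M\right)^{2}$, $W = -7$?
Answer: $- \frac{5145}{4} \approx -1286.3$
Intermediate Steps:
$M = \frac{3}{4}$ ($M = \left(- \frac{1}{4}\right) \left(-3\right) = \frac{3}{4} \approx 0.75$)
$w = \frac{49}{4}$ ($w = 4 \left(1^{-1} + \frac{3}{4}\right)^{2} = 4 \left(1 + \frac{3}{4}\right)^{2} = 4 \left(\frac{7}{4}\right)^{2} = 4 \cdot \frac{49}{16} = \frac{49}{4} \approx 12.25$)
$W \left(- 3 \left(-4 - 1\right)\right) w = - 7 \left(- 3 \left(-4 - 1\right)\right) \frac{49}{4} = - 7 \left(\left(-3\right) \left(-5\right)\right) \frac{49}{4} = \left(-7\right) 15 \cdot \frac{49}{4} = \left(-105\right) \frac{49}{4} = - \frac{5145}{4}$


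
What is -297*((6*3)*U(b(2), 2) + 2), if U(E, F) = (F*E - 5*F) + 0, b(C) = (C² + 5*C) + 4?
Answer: -139590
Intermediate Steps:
b(C) = 4 + C² + 5*C
U(E, F) = -5*F + E*F (U(E, F) = (E*F - 5*F) + 0 = (-5*F + E*F) + 0 = -5*F + E*F)
-297*((6*3)*U(b(2), 2) + 2) = -297*((6*3)*(2*(-5 + (4 + 2² + 5*2))) + 2) = -297*(18*(2*(-5 + (4 + 4 + 10))) + 2) = -297*(18*(2*(-5 + 18)) + 2) = -297*(18*(2*13) + 2) = -297*(18*26 + 2) = -297*(468 + 2) = -297*470 = -139590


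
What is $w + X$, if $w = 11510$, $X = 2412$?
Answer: $13922$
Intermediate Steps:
$w + X = 11510 + 2412 = 13922$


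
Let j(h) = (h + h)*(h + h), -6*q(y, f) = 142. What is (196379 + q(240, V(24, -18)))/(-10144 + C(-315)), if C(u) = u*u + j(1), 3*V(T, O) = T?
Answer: 589066/267255 ≈ 2.2041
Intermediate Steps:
V(T, O) = T/3
q(y, f) = -71/3 (q(y, f) = -⅙*142 = -71/3)
j(h) = 4*h² (j(h) = (2*h)*(2*h) = 4*h²)
C(u) = 4 + u² (C(u) = u*u + 4*1² = u² + 4*1 = u² + 4 = 4 + u²)
(196379 + q(240, V(24, -18)))/(-10144 + C(-315)) = (196379 - 71/3)/(-10144 + (4 + (-315)²)) = 589066/(3*(-10144 + (4 + 99225))) = 589066/(3*(-10144 + 99229)) = (589066/3)/89085 = (589066/3)*(1/89085) = 589066/267255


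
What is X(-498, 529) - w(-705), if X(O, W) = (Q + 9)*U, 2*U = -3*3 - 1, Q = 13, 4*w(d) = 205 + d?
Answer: 15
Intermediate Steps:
w(d) = 205/4 + d/4 (w(d) = (205 + d)/4 = 205/4 + d/4)
U = -5 (U = (-3*3 - 1)/2 = (-9 - 1)/2 = (½)*(-10) = -5)
X(O, W) = -110 (X(O, W) = (13 + 9)*(-5) = 22*(-5) = -110)
X(-498, 529) - w(-705) = -110 - (205/4 + (¼)*(-705)) = -110 - (205/4 - 705/4) = -110 - 1*(-125) = -110 + 125 = 15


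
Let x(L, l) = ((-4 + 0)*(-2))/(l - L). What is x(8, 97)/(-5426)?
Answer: -4/241457 ≈ -1.6566e-5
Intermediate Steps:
x(L, l) = 8/(l - L) (x(L, l) = (-4*(-2))/(l - L) = 8/(l - L))
x(8, 97)/(-5426) = (8/(97 - 1*8))/(-5426) = (8/(97 - 8))*(-1/5426) = (8/89)*(-1/5426) = -4/241457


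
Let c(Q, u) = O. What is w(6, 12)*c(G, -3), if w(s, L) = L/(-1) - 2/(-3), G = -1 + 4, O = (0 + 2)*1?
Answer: -68/3 ≈ -22.667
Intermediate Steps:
O = 2 (O = 2*1 = 2)
G = 3
c(Q, u) = 2
w(s, L) = 2/3 - L (w(s, L) = L*(-1) - 2*(-1/3) = -L + 2/3 = 2/3 - L)
w(6, 12)*c(G, -3) = (2/3 - 1*12)*2 = (2/3 - 12)*2 = -34/3*2 = -68/3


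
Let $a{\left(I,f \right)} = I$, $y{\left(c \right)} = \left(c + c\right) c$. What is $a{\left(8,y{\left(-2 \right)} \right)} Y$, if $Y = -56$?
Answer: $-448$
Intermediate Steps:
$y{\left(c \right)} = 2 c^{2}$ ($y{\left(c \right)} = 2 c c = 2 c^{2}$)
$a{\left(8,y{\left(-2 \right)} \right)} Y = 8 \left(-56\right) = -448$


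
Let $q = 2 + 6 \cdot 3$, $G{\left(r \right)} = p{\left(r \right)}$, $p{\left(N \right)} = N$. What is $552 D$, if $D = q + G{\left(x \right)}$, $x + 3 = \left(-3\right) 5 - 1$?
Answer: $552$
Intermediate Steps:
$x = -19$ ($x = -3 - 16 = -19$)
$G{\left(r \right)} = r$
$q = 20$ ($q = 2 + 18 = 20$)
$D = 1$ ($D = 20 - 19 = 1$)
$552 D = 552 \cdot 1 = 552$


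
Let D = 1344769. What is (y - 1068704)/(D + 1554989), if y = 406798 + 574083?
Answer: -87823/2899758 ≈ -0.030286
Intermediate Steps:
y = 980881
(y - 1068704)/(D + 1554989) = (980881 - 1068704)/(1344769 + 1554989) = -87823/2899758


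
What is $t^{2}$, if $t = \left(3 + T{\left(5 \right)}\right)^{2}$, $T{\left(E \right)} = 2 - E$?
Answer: $0$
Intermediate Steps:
$t = 0$ ($t = \left(3 + \left(2 - 5\right)\right)^{2} = \left(3 - 3\right)^{2} = 0^{2} = 0$)
$t^{2} = 0^{2} = 0$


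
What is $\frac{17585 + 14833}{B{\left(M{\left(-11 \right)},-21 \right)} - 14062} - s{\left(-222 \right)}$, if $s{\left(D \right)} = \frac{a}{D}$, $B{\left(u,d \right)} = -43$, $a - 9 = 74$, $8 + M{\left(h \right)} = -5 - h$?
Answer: $- \frac{6026081}{3131310} \approx -1.9245$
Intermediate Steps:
$M{\left(h \right)} = -13 - h$ ($M{\left(h \right)} = -8 - \left(5 + h\right) = -13 - h$)
$a = 83$ ($a = 9 + 74 = 83$)
$s{\left(D \right)} = \frac{83}{D}$
$\frac{17585 + 14833}{B{\left(M{\left(-11 \right)},-21 \right)} - 14062} - s{\left(-222 \right)} = \frac{17585 + 14833}{-43 - 14062} - \frac{83}{-222} = \frac{32418}{-14105} - 83 \left(- \frac{1}{222}\right) = 32418 \left(- \frac{1}{14105}\right) - - \frac{83}{222} = - \frac{32418}{14105} + \frac{83}{222} = - \frac{6026081}{3131310}$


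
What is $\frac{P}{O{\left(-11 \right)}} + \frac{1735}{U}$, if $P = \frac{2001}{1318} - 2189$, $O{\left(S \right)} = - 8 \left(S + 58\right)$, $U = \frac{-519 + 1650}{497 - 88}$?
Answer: $\frac{354923273551}{560487408} \approx 633.24$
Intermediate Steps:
$U = \frac{1131}{409}$ ($U = \frac{1131}{497 - 88} = \frac{1131}{409} \approx 2.7653$)
$O{\left(S \right)} = -464 - 8 S$ ($O{\left(S \right)} = - 8 \left(58 + S\right) = -464 - 8 S$)
$P = - \frac{2883101}{1318}$ ($P = 2001 \cdot \frac{1}{1318} - 2189 = \frac{2001}{1318} - 2189 = - \frac{2883101}{1318} \approx -2187.5$)
$\frac{P}{O{\left(-11 \right)}} + \frac{1735}{U} = - \frac{2883101}{1318 \left(-464 - -88\right)} + \frac{1735}{\frac{1131}{409}} = - \frac{2883101}{1318 \left(-464 + 88\right)} + 1735 \cdot \frac{409}{1131} = - \frac{2883101}{1318 \left(-376\right)} + \frac{709615}{1131} = \left(- \frac{2883101}{1318}\right) \left(- \frac{1}{376}\right) + \frac{709615}{1131} = \frac{2883101}{495568} + \frac{709615}{1131} = \frac{354923273551}{560487408}$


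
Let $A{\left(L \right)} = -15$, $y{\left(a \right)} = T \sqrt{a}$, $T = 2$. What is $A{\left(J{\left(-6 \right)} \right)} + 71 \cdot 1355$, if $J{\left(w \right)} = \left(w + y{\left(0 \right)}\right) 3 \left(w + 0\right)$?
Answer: $96190$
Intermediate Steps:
$y{\left(a \right)} = 2 \sqrt{a}$
$J{\left(w \right)} = 3 w^{2}$ ($J{\left(w \right)} = \left(w + 2 \sqrt{0}\right) 3 \left(w + 0\right) = \left(w + 2 \cdot 0\right) 3 w = \left(w + 0\right) 3 w = w 3 w = 3 w^{2}$)
$A{\left(J{\left(-6 \right)} \right)} + 71 \cdot 1355 = -15 + 71 \cdot 1355 = -15 + 96205 = 96190$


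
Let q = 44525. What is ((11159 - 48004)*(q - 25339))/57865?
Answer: -141381634/11573 ≈ -12217.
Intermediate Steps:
((11159 - 48004)*(q - 25339))/57865 = ((11159 - 48004)*(44525 - 25339))/57865 = -36845*19186*(1/57865) = -706908170*1/57865 = -141381634/11573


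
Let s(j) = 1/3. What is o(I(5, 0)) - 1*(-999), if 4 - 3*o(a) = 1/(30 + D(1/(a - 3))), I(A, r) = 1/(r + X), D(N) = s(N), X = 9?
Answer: 273088/273 ≈ 1000.3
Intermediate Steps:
s(j) = 1/3
D(N) = 1/3
I(A, r) = 1/(9 + r) (I(A, r) = 1/(r + 9) = 1/(9 + r))
o(a) = 361/273 (o(a) = 4/3 - 1/(3*(30 + 1/3)) = 4/3 - 1/(3*91/3) = 4/3 - 1/3*3/91 = 4/3 - 1/91 = 361/273)
o(I(5, 0)) - 1*(-999) = 361/273 - 1*(-999) = 361/273 + 999 = 273088/273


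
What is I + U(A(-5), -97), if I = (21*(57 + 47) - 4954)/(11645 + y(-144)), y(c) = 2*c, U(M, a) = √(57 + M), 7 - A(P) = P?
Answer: -10/41 + √69 ≈ 8.0627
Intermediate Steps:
A(P) = 7 - P
I = -10/41 (I = (21*(57 + 47) - 4954)/(11645 + 2*(-144)) = (21*104 - 4954)/(11645 - 288) = (2184 - 4954)/11357 = -2770*1/11357 = -10/41 ≈ -0.24390)
I + U(A(-5), -97) = -10/41 + √(57 + (7 - 1*(-5))) = -10/41 + √(57 + (7 + 5)) = -10/41 + √(57 + 12) = -10/41 + √69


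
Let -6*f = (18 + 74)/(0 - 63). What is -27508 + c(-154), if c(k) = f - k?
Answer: -5169860/189 ≈ -27354.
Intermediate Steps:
f = 46/189 (f = -(18 + 74)/(6*(0 - 63)) = -46/(3*(-63)) = -46*(-1)/(3*63) = -⅙*(-92/63) = 46/189 ≈ 0.24339)
c(k) = 46/189 - k
-27508 + c(-154) = -27508 + (46/189 - 1*(-154)) = -27508 + (46/189 + 154) = -27508 + 29152/189 = -5169860/189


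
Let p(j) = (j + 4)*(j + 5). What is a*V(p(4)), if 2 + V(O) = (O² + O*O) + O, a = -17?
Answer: -177446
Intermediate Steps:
p(j) = (4 + j)*(5 + j)
V(O) = -2 + O + 2*O² (V(O) = -2 + ((O² + O*O) + O) = -2 + ((O² + O²) + O) = -2 + (2*O² + O) = -2 + (O + 2*O²) = -2 + O + 2*O²)
a*V(p(4)) = -17*(-2 + (20 + 4² + 9*4) + 2*(20 + 4² + 9*4)²) = -17*(-2 + (20 + 16 + 36) + 2*(20 + 16 + 36)²) = -17*(-2 + 72 + 2*72²) = -17*(-2 + 72 + 2*5184) = -17*(-2 + 72 + 10368) = -17*10438 = -177446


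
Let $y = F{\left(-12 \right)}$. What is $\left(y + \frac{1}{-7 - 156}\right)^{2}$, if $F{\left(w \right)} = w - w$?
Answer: $\frac{1}{26569} \approx 3.7638 \cdot 10^{-5}$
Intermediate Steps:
$F{\left(w \right)} = 0$
$y = 0$
$\left(y + \frac{1}{-7 - 156}\right)^{2} = \left(0 + \frac{1}{-7 - 156}\right)^{2} = \left(0 + \frac{1}{-163}\right)^{2} = \left(0 - \frac{1}{163}\right)^{2} = \left(- \frac{1}{163}\right)^{2} = \frac{1}{26569}$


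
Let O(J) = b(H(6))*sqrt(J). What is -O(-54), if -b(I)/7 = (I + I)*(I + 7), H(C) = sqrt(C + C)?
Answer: I*sqrt(2)*(1764 + 504*sqrt(3)) ≈ 3729.2*I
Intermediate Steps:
H(C) = sqrt(2)*sqrt(C) (H(C) = sqrt(2*C) = sqrt(2)*sqrt(C))
b(I) = -14*I*(7 + I) (b(I) = -7*(I + I)*(I + 7) = -7*2*I*(7 + I) = -14*I*(7 + I))
O(J) = -28*sqrt(3)*sqrt(J)*(7 + 2*sqrt(3)) (O(J) = (-14*sqrt(2)*sqrt(6)*(7 + sqrt(2)*sqrt(6)))*sqrt(J) = (-14*2*sqrt(3)*(7 + 2*sqrt(3)))*sqrt(J) = (-28*sqrt(3)*(7 + 2*sqrt(3)))*sqrt(J) = -28*sqrt(3)*sqrt(J)*(7 + 2*sqrt(3)))
-O(-54) = -sqrt(-54)*(-168 - 196*sqrt(3)) = -3*I*sqrt(6)*(-168 - 196*sqrt(3))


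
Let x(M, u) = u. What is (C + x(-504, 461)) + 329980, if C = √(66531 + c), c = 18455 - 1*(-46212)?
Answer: 330441 + √131198 ≈ 3.3080e+5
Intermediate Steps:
c = 64667 (c = 18455 + 46212 = 64667)
C = √131198 (C = √(66531 + 64667) = √131198 ≈ 362.21)
(C + x(-504, 461)) + 329980 = (√131198 + 461) + 329980 = (461 + √131198) + 329980 = 330441 + √131198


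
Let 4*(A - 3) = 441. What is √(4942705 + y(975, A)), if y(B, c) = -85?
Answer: 54*√1695 ≈ 2223.2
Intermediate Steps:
A = 453/4 (A = 3 + (¼)*441 = 3 + 441/4 = 453/4 ≈ 113.25)
√(4942705 + y(975, A)) = √(4942705 - 85) = √4942620 = 54*√1695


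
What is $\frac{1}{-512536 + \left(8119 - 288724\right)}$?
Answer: $- \frac{1}{793141} \approx -1.2608 \cdot 10^{-6}$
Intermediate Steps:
$\frac{1}{-512536 + \left(8119 - 288724\right)} = \frac{1}{-512536 - 280605} = \frac{1}{-793141} = - \frac{1}{793141}$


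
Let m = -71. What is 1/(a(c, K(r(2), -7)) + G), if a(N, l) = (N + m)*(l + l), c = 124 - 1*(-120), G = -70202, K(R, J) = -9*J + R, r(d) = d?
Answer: -1/47712 ≈ -2.0959e-5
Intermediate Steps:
K(R, J) = R - 9*J
c = 244 (c = 124 + 120 = 244)
a(N, l) = 2*l*(-71 + N) (a(N, l) = (N - 71)*(l + l) = (-71 + N)*(2*l) = 2*l*(-71 + N))
1/(a(c, K(r(2), -7)) + G) = 1/(2*(2 - 9*(-7))*(-71 + 244) - 70202) = 1/(2*(2 + 63)*173 - 70202) = 1/(2*65*173 - 70202) = 1/(22490 - 70202) = 1/(-47712) = -1/47712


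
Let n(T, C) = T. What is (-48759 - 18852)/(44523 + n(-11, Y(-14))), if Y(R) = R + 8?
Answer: -67611/44512 ≈ -1.5189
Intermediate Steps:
Y(R) = 8 + R
(-48759 - 18852)/(44523 + n(-11, Y(-14))) = (-48759 - 18852)/(44523 - 11) = -67611/44512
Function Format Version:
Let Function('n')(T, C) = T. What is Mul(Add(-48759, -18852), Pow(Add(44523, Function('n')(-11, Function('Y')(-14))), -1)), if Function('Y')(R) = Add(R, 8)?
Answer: Rational(-67611, 44512) ≈ -1.5189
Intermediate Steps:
Function('Y')(R) = Add(8, R)
Mul(Add(-48759, -18852), Pow(Add(44523, Function('n')(-11, Function('Y')(-14))), -1)) = Mul(Add(-48759, -18852), Pow(Add(44523, -11), -1)) = Mul(-67611, Pow(44512, -1)) = Mul(-67611, Rational(1, 44512)) = Rational(-67611, 44512)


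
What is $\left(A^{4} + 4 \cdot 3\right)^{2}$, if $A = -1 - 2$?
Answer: $8649$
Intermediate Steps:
$A = -3$ ($A = -1 - 2 = -3$)
$\left(A^{4} + 4 \cdot 3\right)^{2} = \left(\left(-3\right)^{4} + 4 \cdot 3\right)^{2} = \left(81 + 12\right)^{2} = 93^{2} = 8649$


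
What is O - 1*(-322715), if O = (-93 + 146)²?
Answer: 325524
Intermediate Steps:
O = 2809 (O = 53² = 2809)
O - 1*(-322715) = 2809 - 1*(-322715) = 2809 + 322715 = 325524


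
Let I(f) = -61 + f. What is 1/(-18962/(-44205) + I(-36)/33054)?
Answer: 69578670/29642003 ≈ 2.3473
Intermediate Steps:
1/(-18962/(-44205) + I(-36)/33054) = 1/(-18962/(-44205) + (-61 - 36)/33054) = 1/(-18962*(-1/44205) - 97*1/33054) = 1/(18962/44205 - 97/33054) = 1/(29642003/69578670) = 69578670/29642003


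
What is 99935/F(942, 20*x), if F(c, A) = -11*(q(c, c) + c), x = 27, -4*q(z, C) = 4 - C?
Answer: -18170/2353 ≈ -7.7221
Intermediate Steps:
q(z, C) = -1 + C/4 (q(z, C) = -(4 - C)/4 = -1 + C/4)
F(c, A) = 11 - 55*c/4 (F(c, A) = -11*((-1 + c/4) + c) = -11*(-1 + 5*c/4) = 11 - 55*c/4)
99935/F(942, 20*x) = 99935/(11 - 55/4*942) = 99935/(11 - 25905/2) = 99935/(-25883/2) = 99935*(-2/25883) = -18170/2353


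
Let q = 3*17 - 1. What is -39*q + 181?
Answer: -1769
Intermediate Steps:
q = 50 (q = 51 - 1 = 50)
-39*q + 181 = -39*50 + 181 = -1950 + 181 = -1769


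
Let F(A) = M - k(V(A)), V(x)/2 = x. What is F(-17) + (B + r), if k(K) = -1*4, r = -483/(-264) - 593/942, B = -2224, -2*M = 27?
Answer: -92524369/41448 ≈ -2232.3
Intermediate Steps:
M = -27/2 (M = -1/2*27 = -27/2 ≈ -13.500)
V(x) = 2*x
r = 49739/41448 (r = -483*(-1/264) - 593*1/942 = 161/88 - 593/942 = 49739/41448 ≈ 1.2000)
k(K) = -4
F(A) = -19/2 (F(A) = -27/2 - 1*(-4) = -27/2 + 4 = -19/2)
F(-17) + (B + r) = -19/2 + (-2224 + 49739/41448) = -19/2 - 92130613/41448 = -92524369/41448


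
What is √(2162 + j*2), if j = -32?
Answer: √2098 ≈ 45.804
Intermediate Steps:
√(2162 + j*2) = √(2162 - 32*2) = √(2162 - 64) = √2098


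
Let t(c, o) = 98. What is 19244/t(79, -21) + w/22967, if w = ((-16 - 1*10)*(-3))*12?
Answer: 31576334/160769 ≈ 196.41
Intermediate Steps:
w = 936 (w = ((-16 - 10)*(-3))*12 = -26*(-3)*12 = 78*12 = 936)
19244/t(79, -21) + w/22967 = 19244/98 + 936/22967 = 19244*(1/98) + 936*(1/22967) = 9622/49 + 936/22967 = 31576334/160769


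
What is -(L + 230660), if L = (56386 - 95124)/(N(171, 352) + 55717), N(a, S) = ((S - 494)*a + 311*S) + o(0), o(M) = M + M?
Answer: -32501569882/140907 ≈ -2.3066e+5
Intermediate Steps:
o(M) = 2*M
N(a, S) = 311*S + a*(-494 + S) (N(a, S) = ((S - 494)*a + 311*S) + 2*0 = ((-494 + S)*a + 311*S) + 0 = (a*(-494 + S) + 311*S) + 0 = (311*S + a*(-494 + S)) + 0 = 311*S + a*(-494 + S))
L = -38738/140907 (L = (56386 - 95124)/((-494*171 + 311*352 + 352*171) + 55717) = -38738/((-84474 + 109472 + 60192) + 55717) = -38738/(85190 + 55717) = -38738/140907 ≈ -0.27492)
-(L + 230660) = -(-38738/140907 + 230660) = -1*32501569882/140907 = -32501569882/140907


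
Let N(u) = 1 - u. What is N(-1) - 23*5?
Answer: -113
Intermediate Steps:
N(-1) - 23*5 = (1 - 1*(-1)) - 23*5 = (1 + 1) - 115 = 2 - 115 = -113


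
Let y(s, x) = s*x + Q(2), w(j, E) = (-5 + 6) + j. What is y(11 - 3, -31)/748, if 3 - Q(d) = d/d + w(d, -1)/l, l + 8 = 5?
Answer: -245/748 ≈ -0.32754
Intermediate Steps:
l = -3 (l = -8 + 5 = -3)
w(j, E) = 1 + j
Q(d) = 7/3 + d/3 (Q(d) = 3 - (d/d + (1 + d)/(-3)) = 3 - (1 + (1 + d)*(-⅓)) = 3 - (1 + (-⅓ - d/3)) = 3 - (⅔ - d/3) = 3 + (-⅔ + d/3) = 7/3 + d/3)
y(s, x) = 3 + s*x (y(s, x) = s*x + (7/3 + (⅓)*2) = s*x + (7/3 + ⅔) = s*x + 3 = 3 + s*x)
y(11 - 3, -31)/748 = (3 + (11 - 3)*(-31))/748 = (3 + 8*(-31))*(1/748) = (3 - 248)*(1/748) = -245*1/748 = -245/748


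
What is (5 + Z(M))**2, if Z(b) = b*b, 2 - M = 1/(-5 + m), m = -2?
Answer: 220900/2401 ≈ 92.003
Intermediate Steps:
M = 15/7 (M = 2 - 1/(-5 - 2) = 2 - 1/(-7) = 2 - 1*(-1/7) = 2 + 1/7 = 15/7 ≈ 2.1429)
Z(b) = b**2
(5 + Z(M))**2 = (5 + (15/7)**2)**2 = (5 + 225/49)**2 = (470/49)**2 = 220900/2401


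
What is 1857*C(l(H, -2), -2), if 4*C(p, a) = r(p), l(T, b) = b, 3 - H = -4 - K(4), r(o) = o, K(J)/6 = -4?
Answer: -1857/2 ≈ -928.50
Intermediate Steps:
K(J) = -24 (K(J) = 6*(-4) = -24)
H = -17 (H = 3 - (-4 - 1*(-24)) = 3 - (-4 + 24) = 3 - 1*20 = 3 - 20 = -17)
C(p, a) = p/4
1857*C(l(H, -2), -2) = 1857*((1/4)*(-2)) = 1857*(-1/2) = -1857/2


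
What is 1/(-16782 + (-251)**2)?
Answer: 1/46219 ≈ 2.1636e-5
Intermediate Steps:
1/(-16782 + (-251)**2) = 1/(-16782 + 63001) = 1/46219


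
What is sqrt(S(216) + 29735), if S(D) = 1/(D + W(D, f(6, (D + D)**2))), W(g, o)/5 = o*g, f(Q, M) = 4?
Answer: sqrt(1888291454)/252 ≈ 172.44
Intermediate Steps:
W(g, o) = 5*g*o (W(g, o) = 5*(o*g) = 5*(g*o) = 5*g*o)
S(D) = 1/(21*D) (S(D) = 1/(D + 5*D*4) = 1/(D + 20*D) = 1/(21*D))
sqrt(S(216) + 29735) = sqrt((1/21)/216 + 29735) = sqrt((1/21)*(1/216) + 29735) = sqrt(1/4536 + 29735) = sqrt(134877961/4536) = sqrt(1888291454)/252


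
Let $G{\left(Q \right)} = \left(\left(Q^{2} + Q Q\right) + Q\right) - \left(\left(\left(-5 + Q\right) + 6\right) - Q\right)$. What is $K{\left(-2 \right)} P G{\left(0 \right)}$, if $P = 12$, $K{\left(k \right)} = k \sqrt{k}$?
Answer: $24 i \sqrt{2} \approx 33.941 i$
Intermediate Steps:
$K{\left(k \right)} = k^{\frac{3}{2}}$
$G{\left(Q \right)} = -1 + Q + 2 Q^{2}$ ($G{\left(Q \right)} = \left(\left(Q^{2} + Q^{2}\right) + Q\right) - \left(\left(1 + Q\right) - Q\right) = \left(2 Q^{2} + Q\right) - 1 = \left(Q + 2 Q^{2}\right) - 1 = -1 + Q + 2 Q^{2}$)
$K{\left(-2 \right)} P G{\left(0 \right)} = \left(-2\right)^{\frac{3}{2}} \cdot 12 \left(-1 + 0 + 2 \cdot 0^{2}\right) = - 2 i \sqrt{2} \cdot 12 \left(-1 + 0 + 2 \cdot 0\right) = - 24 i \sqrt{2} \left(-1 + 0 + 0\right) = - 24 i \sqrt{2} \left(-1\right) = 24 i \sqrt{2}$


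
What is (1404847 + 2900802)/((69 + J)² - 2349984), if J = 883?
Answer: -4305649/1443680 ≈ -2.9824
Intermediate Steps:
(1404847 + 2900802)/((69 + J)² - 2349984) = (1404847 + 2900802)/((69 + 883)² - 2349984) = 4305649/(952² - 2349984) = 4305649/(906304 - 2349984) = 4305649/(-1443680) = 4305649*(-1/1443680) = -4305649/1443680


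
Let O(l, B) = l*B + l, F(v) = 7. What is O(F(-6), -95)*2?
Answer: -1316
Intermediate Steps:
O(l, B) = l + B*l (O(l, B) = B*l + l = l + B*l)
O(F(-6), -95)*2 = (7*(1 - 95))*2 = (7*(-94))*2 = -658*2 = -1316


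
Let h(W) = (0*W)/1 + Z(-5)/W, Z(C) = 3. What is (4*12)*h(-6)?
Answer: -24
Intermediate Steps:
h(W) = 3/W (h(W) = (0*W)/1 + 3/W = 0*1 + 3/W = 0 + 3/W = 3/W)
(4*12)*h(-6) = (4*12)*(3/(-6)) = 48*(3*(-⅙)) = 48*(-½) = -24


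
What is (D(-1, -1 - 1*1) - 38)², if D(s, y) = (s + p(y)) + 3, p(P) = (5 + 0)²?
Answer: 121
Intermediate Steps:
p(P) = 25 (p(P) = 5² = 25)
D(s, y) = 28 + s (D(s, y) = (s + 25) + 3 = (25 + s) + 3 = 28 + s)
(D(-1, -1 - 1*1) - 38)² = ((28 - 1) - 38)² = (27 - 38)² = (-11)² = 121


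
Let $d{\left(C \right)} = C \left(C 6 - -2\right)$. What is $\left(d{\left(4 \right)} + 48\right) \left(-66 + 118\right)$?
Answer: $7904$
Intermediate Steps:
$d{\left(C \right)} = C \left(2 + 6 C\right)$ ($d{\left(C \right)} = C \left(6 C + 2\right) = C \left(2 + 6 C\right)$)
$\left(d{\left(4 \right)} + 48\right) \left(-66 + 118\right) = \left(2 \cdot 4 \left(1 + 3 \cdot 4\right) + 48\right) \left(-66 + 118\right) = \left(2 \cdot 4 \left(1 + 12\right) + 48\right) 52 = \left(2 \cdot 4 \cdot 13 + 48\right) 52 = \left(104 + 48\right) 52 = 152 \cdot 52 = 7904$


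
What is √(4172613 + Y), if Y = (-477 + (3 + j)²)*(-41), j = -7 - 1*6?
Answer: √4188070 ≈ 2046.5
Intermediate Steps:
j = -13 (j = -7 - 6 = -13)
Y = 15457 (Y = (-477 + (3 - 13)²)*(-41) = (-477 + (-10)²)*(-41) = (-477 + 100)*(-41) = -377*(-41) = 15457)
√(4172613 + Y) = √(4172613 + 15457) = √4188070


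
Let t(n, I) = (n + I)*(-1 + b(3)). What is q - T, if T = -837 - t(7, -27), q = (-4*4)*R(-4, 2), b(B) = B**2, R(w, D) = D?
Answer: 645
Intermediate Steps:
t(n, I) = 8*I + 8*n (t(n, I) = (n + I)*(-1 + 3**2) = (I + n)*(-1 + 9) = (I + n)*8 = 8*I + 8*n)
q = -32 (q = -4*4*2 = -16*2 = -32)
T = -677 (T = -837 - (8*(-27) + 8*7) = -837 - (-216 + 56) = -837 - 1*(-160) = -837 + 160 = -677)
q - T = -32 - 1*(-677) = -32 + 677 = 645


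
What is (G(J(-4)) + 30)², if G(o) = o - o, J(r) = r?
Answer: 900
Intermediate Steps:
G(o) = 0
(G(J(-4)) + 30)² = (0 + 30)² = 30² = 900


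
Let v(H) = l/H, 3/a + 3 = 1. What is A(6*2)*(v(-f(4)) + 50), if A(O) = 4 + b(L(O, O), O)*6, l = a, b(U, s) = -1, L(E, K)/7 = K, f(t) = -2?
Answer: -197/2 ≈ -98.500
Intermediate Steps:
a = -3/2 (a = 3/(-3 + 1) = 3/(-2) = 3*(-½) = -3/2 ≈ -1.5000)
L(E, K) = 7*K
l = -3/2 ≈ -1.5000
A(O) = -2 (A(O) = 4 - 1*6 = 4 - 6 = -2)
v(H) = -3/(2*H)
A(6*2)*(v(-f(4)) + 50) = -2*(-3/(2*((-1*(-2)))) + 50) = -2*(-3/2/2 + 50) = -2*(-3/2*½ + 50) = -2*(-¾ + 50) = -2*197/4 = -197/2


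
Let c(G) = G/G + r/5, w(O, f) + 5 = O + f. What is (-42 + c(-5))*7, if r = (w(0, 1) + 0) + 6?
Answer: -1421/5 ≈ -284.20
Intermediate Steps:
w(O, f) = -5 + O + f (w(O, f) = -5 + (O + f) = -5 + O + f)
r = 2 (r = ((-5 + 0 + 1) + 0) + 6 = (-4 + 0) + 6 = -4 + 6 = 2)
c(G) = 7/5 (c(G) = G/G + 2/5 = 1 + 2*(⅕) = 1 + ⅖ = 7/5)
(-42 + c(-5))*7 = (-42 + 7/5)*7 = -203/5*7 = -1421/5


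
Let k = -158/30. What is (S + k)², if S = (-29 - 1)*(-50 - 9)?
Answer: 700713841/225 ≈ 3.1143e+6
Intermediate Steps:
k = -79/15 (k = -158*1/30 = -79/15 ≈ -5.2667)
S = 1770 (S = -30*(-59) = 1770)
(S + k)² = (1770 - 79/15)² = (26471/15)² = 700713841/225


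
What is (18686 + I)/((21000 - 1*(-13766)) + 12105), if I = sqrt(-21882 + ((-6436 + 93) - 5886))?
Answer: 18686/46871 + I*sqrt(34111)/46871 ≈ 0.39867 + 0.0039404*I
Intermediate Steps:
I = I*sqrt(34111) (I = sqrt(-21882 + (-6343 - 5886)) = sqrt(-21882 - 12229) = sqrt(-34111) = I*sqrt(34111) ≈ 184.69*I)
(18686 + I)/((21000 - 1*(-13766)) + 12105) = (18686 + I*sqrt(34111))/((21000 - 1*(-13766)) + 12105) = (18686 + I*sqrt(34111))/((21000 + 13766) + 12105) = (18686 + I*sqrt(34111))/(34766 + 12105) = (18686 + I*sqrt(34111))/46871 = (18686 + I*sqrt(34111))*(1/46871) = 18686/46871 + I*sqrt(34111)/46871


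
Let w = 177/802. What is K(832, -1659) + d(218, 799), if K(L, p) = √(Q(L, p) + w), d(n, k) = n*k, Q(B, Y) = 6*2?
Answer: 174182 + 99*√802/802 ≈ 1.7419e+5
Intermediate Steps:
w = 177/802 (w = 177*(1/802) = 177/802 ≈ 0.22070)
Q(B, Y) = 12
d(n, k) = k*n
K(L, p) = 99*√802/802 (K(L, p) = √(12 + 177/802) = √(9801/802) = 99*√802/802)
K(832, -1659) + d(218, 799) = 99*√802/802 + 799*218 = 99*√802/802 + 174182 = 174182 + 99*√802/802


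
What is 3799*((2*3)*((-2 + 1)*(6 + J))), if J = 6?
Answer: -273528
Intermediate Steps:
3799*((2*3)*((-2 + 1)*(6 + J))) = 3799*((2*3)*((-2 + 1)*(6 + 6))) = 3799*(6*(-1*12)) = 3799*(6*(-12)) = 3799*(-72) = -273528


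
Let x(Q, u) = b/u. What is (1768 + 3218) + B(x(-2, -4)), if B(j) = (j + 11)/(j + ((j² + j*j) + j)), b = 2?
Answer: 4965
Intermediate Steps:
x(Q, u) = 2/u
B(j) = (11 + j)/(2*j + 2*j²) (B(j) = (11 + j)/(j + ((j² + j²) + j)) = (11 + j)/(j + (2*j² + j)) = (11 + j)/(j + (j + 2*j²)) = (11 + j)/(2*j + 2*j²))
(1768 + 3218) + B(x(-2, -4)) = (1768 + 3218) + (11 + 2/(-4))/(2*((2/(-4)))*(1 + 2/(-4))) = 4986 + (11 + 2*(-¼))/(2*((2*(-¼)))*(1 + 2*(-¼))) = 4986 + (11 - ½)/(2*(-½)*(1 - ½)) = 4986 + (½)*(-2)*(21/2)/(½) = 4986 + (½)*(-2)*2*(21/2) = 4986 - 21 = 4965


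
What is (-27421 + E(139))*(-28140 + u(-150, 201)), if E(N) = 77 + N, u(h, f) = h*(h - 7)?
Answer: 124870950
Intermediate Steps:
u(h, f) = h*(-7 + h)
(-27421 + E(139))*(-28140 + u(-150, 201)) = (-27421 + (77 + 139))*(-28140 - 150*(-7 - 150)) = (-27421 + 216)*(-28140 - 150*(-157)) = -27205*(-28140 + 23550) = -27205*(-4590) = 124870950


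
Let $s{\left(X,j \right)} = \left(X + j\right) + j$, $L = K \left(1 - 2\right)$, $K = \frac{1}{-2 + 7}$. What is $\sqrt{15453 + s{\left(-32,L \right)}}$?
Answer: $\frac{3 \sqrt{42835}}{5} \approx 124.18$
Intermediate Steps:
$K = \frac{1}{5} \approx 0.2$
$L = - \frac{1}{5}$ ($L = \frac{1 - 2}{5} = \frac{1}{5} \left(-1\right) = - \frac{1}{5} \approx -0.2$)
$s{\left(X,j \right)} = X + 2 j$
$\sqrt{15453 + s{\left(-32,L \right)}} = \sqrt{15453 + \left(-32 + 2 \left(- \frac{1}{5}\right)\right)} = \sqrt{15453 - \frac{162}{5}} = \sqrt{\frac{77103}{5}} = \frac{3 \sqrt{42835}}{5}$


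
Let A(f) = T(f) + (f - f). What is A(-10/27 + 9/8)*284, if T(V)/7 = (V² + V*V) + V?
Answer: 21953981/5832 ≈ 3764.4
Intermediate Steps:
T(V) = 7*V + 14*V² (T(V) = 7*((V² + V*V) + V) = 7*((V² + V²) + V) = 7*(2*V² + V) = 7*(V + 2*V²) = 7*V + 14*V²)
A(f) = 7*f*(1 + 2*f) (A(f) = 7*f*(1 + 2*f) + (f - f) = 7*f*(1 + 2*f) + 0 = 7*f*(1 + 2*f))
A(-10/27 + 9/8)*284 = (7*(-10/27 + 9/8)*(1 + 2*(-10/27 + 9/8)))*284 = (7*(163/216)*(1 + 2*(163/216)))*284 = (7*(163/216)*(1 + 163/108))*284 = (7*(163/216)*(271/108))*284 = (309211/23328)*284 = 21953981/5832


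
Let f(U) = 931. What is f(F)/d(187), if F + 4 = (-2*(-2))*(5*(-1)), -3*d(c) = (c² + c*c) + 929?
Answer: -2793/70867 ≈ -0.039412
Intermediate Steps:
d(c) = -929/3 - 2*c²/3 (d(c) = -((c² + c*c) + 929)/3 = -((c² + c²) + 929)/3 = -(2*c² + 929)/3 = -(929 + 2*c²)/3 = -929/3 - 2*c²/3)
F = -24 (F = -4 + (-2*(-2))*(5*(-1)) = -4 + 4*(-5) = -4 - 20 = -24)
f(F)/d(187) = 931/(-929/3 - ⅔*187²) = 931/(-929/3 - ⅔*34969) = 931/(-929/3 - 69938/3) = 931/(-70867/3) = 931*(-3/70867) = -2793/70867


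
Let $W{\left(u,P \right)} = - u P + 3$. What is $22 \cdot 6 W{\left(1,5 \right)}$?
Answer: $-264$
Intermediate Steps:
$W{\left(u,P \right)} = 3 - P u$ ($W{\left(u,P \right)} = - P u + 3 = 3 - P u$)
$22 \cdot 6 W{\left(1,5 \right)} = 22 \cdot 6 \left(3 - 5 \cdot 1\right) = 132 \left(3 - 5\right) = 132 \left(-2\right) = -264$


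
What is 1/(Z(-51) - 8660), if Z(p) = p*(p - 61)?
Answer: -1/2948 ≈ -0.00033921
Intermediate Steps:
Z(p) = p*(-61 + p)
1/(Z(-51) - 8660) = 1/(-51*(-61 - 51) - 8660) = 1/(-51*(-112) - 8660) = 1/(5712 - 8660) = 1/(-2948) = -1/2948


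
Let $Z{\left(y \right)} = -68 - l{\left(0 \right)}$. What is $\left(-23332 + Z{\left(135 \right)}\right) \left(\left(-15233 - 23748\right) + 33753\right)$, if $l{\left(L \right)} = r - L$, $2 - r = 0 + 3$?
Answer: $122329972$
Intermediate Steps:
$r = -1$ ($r = 2 - \left(0 + 3\right) = 2 - 3 = -1$)
$l{\left(L \right)} = -1 - L$
$Z{\left(y \right)} = -67$ ($Z{\left(y \right)} = -68 - \left(-1 - 0\right) = -68 - \left(-1 + 0\right) = -68 - -1 = -68 + 1 = -67$)
$\left(-23332 + Z{\left(135 \right)}\right) \left(\left(-15233 - 23748\right) + 33753\right) = \left(-23332 - 67\right) \left(\left(-15233 - 23748\right) + 33753\right) = - 23399 \left(-38981 + 33753\right) = \left(-23399\right) \left(-5228\right) = 122329972$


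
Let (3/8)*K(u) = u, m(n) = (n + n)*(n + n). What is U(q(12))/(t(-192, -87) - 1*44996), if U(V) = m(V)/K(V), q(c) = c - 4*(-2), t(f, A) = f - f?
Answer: -15/22498 ≈ -0.00066673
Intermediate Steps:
t(f, A) = 0
m(n) = 4*n² (m(n) = (2*n)*(2*n) = 4*n²)
K(u) = 8*u/3
q(c) = 8 + c (q(c) = c + 8 = 8 + c)
U(V) = 3*V/2 (U(V) = (4*V²)/((8*V/3)) = (4*V²)*(3/(8*V)) = 3*V/2)
U(q(12))/(t(-192, -87) - 1*44996) = (3*(8 + 12)/2)/(0 - 1*44996) = ((3/2)*20)/(0 - 44996) = 30/(-44996) = 30*(-1/44996) = -15/22498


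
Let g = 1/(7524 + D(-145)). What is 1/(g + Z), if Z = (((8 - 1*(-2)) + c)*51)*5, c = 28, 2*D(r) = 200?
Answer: 7624/73876561 ≈ 0.00010320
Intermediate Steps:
D(r) = 100 (D(r) = (1/2)*200 = 100)
Z = 9690 (Z = (((8 - 1*(-2)) + 28)*51)*5 = (((8 + 2) + 28)*51)*5 = ((10 + 28)*51)*5 = (38*51)*5 = 1938*5 = 9690)
g = 1/7624 (g = 1/(7524 + 100) = 1/7624 ≈ 0.00013116)
1/(g + Z) = 1/(1/7624 + 9690) = 1/(73876561/7624) = 7624/73876561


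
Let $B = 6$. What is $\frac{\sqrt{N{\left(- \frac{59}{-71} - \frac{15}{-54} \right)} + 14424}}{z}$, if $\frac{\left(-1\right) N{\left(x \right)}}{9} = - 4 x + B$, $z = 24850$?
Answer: $\frac{4 \sqrt{1135006}}{882175} \approx 0.0048306$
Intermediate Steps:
$N{\left(x \right)} = -54 + 36 x$ ($N{\left(x \right)} = - 9 \left(- 4 x + 6\right) = - 9 \left(6 - 4 x\right) = -54 + 36 x$)
$\frac{\sqrt{N{\left(- \frac{59}{-71} - \frac{15}{-54} \right)} + 14424}}{z} = \frac{\sqrt{\left(-54 + 36 \left(- \frac{59}{-71} - \frac{15}{-54}\right)\right) + 14424}}{24850} = \sqrt{\left(-54 + 36 \left(\left(-59\right) \left(- \frac{1}{71}\right) - - \frac{5}{18}\right)\right) + 14424} \cdot \frac{1}{24850} = \sqrt{\left(-54 + 36 \left(\frac{59}{71} + \frac{5}{18}\right)\right) + 14424} \cdot \frac{1}{24850} = \sqrt{\left(-54 + 36 \cdot \frac{1417}{1278}\right) + 14424} \cdot \frac{1}{24850} = \sqrt{\left(-54 + \frac{2834}{71}\right) + 14424} \cdot \frac{1}{24850} = \sqrt{- \frac{1000}{71} + 14424} \cdot \frac{1}{24850} = \sqrt{\frac{1023104}{71}} \cdot \frac{1}{24850} = \frac{8 \sqrt{1135006}}{71} \cdot \frac{1}{24850} = \frac{4 \sqrt{1135006}}{882175}$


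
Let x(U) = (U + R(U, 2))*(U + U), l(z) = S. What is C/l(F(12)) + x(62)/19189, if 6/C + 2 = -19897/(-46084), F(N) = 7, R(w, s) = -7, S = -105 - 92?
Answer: 3303381116/8812942553 ≈ 0.37483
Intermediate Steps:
S = -197
C = -276504/72271 (C = 6/(-2 - 19897/(-46084)) = 6/(-2 - 19897*(-1/46084)) = 6/(-2 + 19897/46084) = 6/(-72271/46084) = 6*(-46084/72271) = -276504/72271 ≈ -3.8259)
l(z) = -197
x(U) = 2*U*(-7 + U) (x(U) = (U - 7)*(U + U) = (-7 + U)*(2*U) = 2*U*(-7 + U))
C/l(F(12)) + x(62)/19189 = -276504/72271/(-197) + (2*62*(-7 + 62))/19189 = -276504/72271*(-1/197) + (2*62*55)*(1/19189) = 276504/14237387 + 6820*(1/19189) = 276504/14237387 + 220/619 = 3303381116/8812942553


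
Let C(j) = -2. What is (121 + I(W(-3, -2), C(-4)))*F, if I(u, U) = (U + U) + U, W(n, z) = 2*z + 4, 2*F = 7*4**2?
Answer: 6440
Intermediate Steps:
F = 56 (F = (7*4**2)/2 = (7*16)/2 = (1/2)*112 = 56)
W(n, z) = 4 + 2*z
I(u, U) = 3*U (I(u, U) = 2*U + U = 3*U)
(121 + I(W(-3, -2), C(-4)))*F = (121 + 3*(-2))*56 = (121 - 6)*56 = 115*56 = 6440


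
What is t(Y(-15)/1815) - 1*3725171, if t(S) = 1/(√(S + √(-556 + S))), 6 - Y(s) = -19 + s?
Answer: -3725171 + 11*√6/(2*√(4 + 11*I*√151365)) ≈ -3.7252e+6 - 0.14555*I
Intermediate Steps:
Y(s) = 25 - s (Y(s) = 6 - (-19 + s) = 6 + (19 - s) = 25 - s)
t(S) = (S + √(-556 + S))^(-½)
t(Y(-15)/1815) - 1*3725171 = ((25 - 1*(-15))/1815 + √(-556 + (25 - 1*(-15))/1815))^(-½) - 1*3725171 = ((25 + 15)*(1/1815) + √(-556 + (25 + 15)*(1/1815)))^(-½) - 3725171 = (40*(1/1815) + √(-556 + 40*(1/1815)))^(-½) - 3725171 = (8/363 + √(-556 + 8/363))^(-½) - 3725171 = (8/363 + √(-201820/363))^(-½) - 3725171 = (8/363 + 2*I*√151365/33)^(-½) - 3725171 = -3725171 + (8/363 + 2*I*√151365/33)^(-½)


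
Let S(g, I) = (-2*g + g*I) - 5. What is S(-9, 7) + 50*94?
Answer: 4650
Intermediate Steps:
S(g, I) = -5 - 2*g + I*g (S(g, I) = (-2*g + I*g) - 5 = -5 - 2*g + I*g)
S(-9, 7) + 50*94 = (-5 - 2*(-9) + 7*(-9)) + 50*94 = (-5 + 18 - 63) + 4700 = -50 + 4700 = 4650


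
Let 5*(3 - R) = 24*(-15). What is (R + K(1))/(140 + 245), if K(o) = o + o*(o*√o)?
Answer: ⅕ ≈ 0.20000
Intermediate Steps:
K(o) = o + o^(5/2) (K(o) = o + o*o^(3/2) = o + o^(5/2))
R = 75 (R = 3 - 24*(-15)/5 = 3 - ⅕*(-360) = 3 + 72 = 75)
(R + K(1))/(140 + 245) = (75 + (1 + 1^(5/2)))/(140 + 245) = (75 + (1 + 1))/385 = (75 + 2)*(1/385) = 77*(1/385) = ⅕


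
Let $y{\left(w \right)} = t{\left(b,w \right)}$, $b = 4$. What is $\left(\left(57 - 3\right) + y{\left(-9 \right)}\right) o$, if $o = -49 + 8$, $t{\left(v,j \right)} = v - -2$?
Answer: $-2460$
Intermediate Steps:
$t{\left(v,j \right)} = 2 + v$ ($t{\left(v,j \right)} = v + 2 = 2 + v$)
$y{\left(w \right)} = 6$ ($y{\left(w \right)} = 2 + 4 = 6$)
$o = -41$
$\left(\left(57 - 3\right) + y{\left(-9 \right)}\right) o = \left(\left(57 - 3\right) + 6\right) \left(-41\right) = \left(54 + 6\right) \left(-41\right) = 60 \left(-41\right) = -2460$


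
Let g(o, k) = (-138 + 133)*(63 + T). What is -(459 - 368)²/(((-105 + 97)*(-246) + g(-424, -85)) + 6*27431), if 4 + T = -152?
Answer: -8281/167019 ≈ -0.049581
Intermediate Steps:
T = -156 (T = -4 - 152 = -156)
g(o, k) = 465 (g(o, k) = (-138 + 133)*(63 - 156) = -5*(-93) = 465)
-(459 - 368)²/(((-105 + 97)*(-246) + g(-424, -85)) + 6*27431) = -(459 - 368)²/(((-105 + 97)*(-246) + 465) + 6*27431) = -91²/((-8*(-246) + 465) + 164586) = -8281/((1968 + 465) + 164586) = -8281/(2433 + 164586) = -8281/167019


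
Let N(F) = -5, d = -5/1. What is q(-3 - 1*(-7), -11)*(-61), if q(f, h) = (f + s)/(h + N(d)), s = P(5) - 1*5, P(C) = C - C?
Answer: -61/16 ≈ -3.8125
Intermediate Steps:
P(C) = 0
d = -5 (d = -5*1 = -5)
s = -5 (s = 0 - 1*5 = 0 - 5 = -5)
q(f, h) = (-5 + f)/(-5 + h) (q(f, h) = (f - 5)/(h - 5) = (-5 + f)/(-5 + h))
q(-3 - 1*(-7), -11)*(-61) = ((-5 + (-3 - 1*(-7)))/(-5 - 11))*(-61) = ((-5 + (-3 + 7))/(-16))*(-61) = -(-5 + 4)/16*(-61) = -1/16*(-1)*(-61) = (1/16)*(-61) = -61/16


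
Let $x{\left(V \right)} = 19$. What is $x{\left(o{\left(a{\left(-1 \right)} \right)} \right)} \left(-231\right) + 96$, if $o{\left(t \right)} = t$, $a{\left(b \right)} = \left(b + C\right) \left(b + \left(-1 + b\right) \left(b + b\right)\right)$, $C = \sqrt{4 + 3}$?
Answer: $-4293$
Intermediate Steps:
$C = \sqrt{7} \approx 2.6458$
$a{\left(b \right)} = \left(b + \sqrt{7}\right) \left(b + 2 b \left(-1 + b\right)\right)$ ($a{\left(b \right)} = \left(b + \sqrt{7}\right) \left(b + \left(-1 + b\right) \left(b + b\right)\right) = \left(b + \sqrt{7}\right) \left(b + \left(-1 + b\right) 2 b\right) = \left(b + \sqrt{7}\right) \left(b + 2 b \left(-1 + b\right)\right)$)
$x{\left(o{\left(a{\left(-1 \right)} \right)} \right)} \left(-231\right) + 96 = 19 \left(-231\right) + 96 = -4389 + 96 = -4293$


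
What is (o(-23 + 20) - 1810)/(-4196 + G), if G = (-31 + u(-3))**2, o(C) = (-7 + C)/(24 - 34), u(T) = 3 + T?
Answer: 1809/3235 ≈ 0.55920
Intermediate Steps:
o(C) = 7/10 - C/10 (o(C) = (-7 + C)/(-10) = (-7 + C)*(-1/10) = 7/10 - C/10)
G = 961 (G = (-31 + (3 - 3))**2 = (-31 + 0)**2 = (-31)**2 = 961)
(o(-23 + 20) - 1810)/(-4196 + G) = ((7/10 - (-23 + 20)/10) - 1810)/(-4196 + 961) = ((7/10 - 1/10*(-3)) - 1810)/(-3235) = ((7/10 + 3/10) - 1810)*(-1/3235) = (1 - 1810)*(-1/3235) = -1809*(-1/3235) = 1809/3235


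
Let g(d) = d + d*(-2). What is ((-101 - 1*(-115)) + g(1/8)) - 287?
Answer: -2185/8 ≈ -273.13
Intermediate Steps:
g(d) = -d (g(d) = d - 2*d = -d)
((-101 - 1*(-115)) + g(1/8)) - 287 = ((-101 - 1*(-115)) - 1/8) - 287 = ((-101 + 115) - 1*1/8) - 287 = (14 - 1/8) - 287 = 111/8 - 287 = -2185/8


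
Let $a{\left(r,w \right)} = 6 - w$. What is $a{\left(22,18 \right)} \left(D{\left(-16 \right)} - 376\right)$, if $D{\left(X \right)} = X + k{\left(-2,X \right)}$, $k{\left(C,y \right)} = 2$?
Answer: $4680$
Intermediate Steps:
$D{\left(X \right)} = 2 + X$ ($D{\left(X \right)} = X + 2 = 2 + X$)
$a{\left(22,18 \right)} \left(D{\left(-16 \right)} - 376\right) = \left(6 - 18\right) \left(\left(2 - 16\right) - 376\right) = \left(6 - 18\right) \left(-14 - 376\right) = \left(-12\right) \left(-390\right) = 4680$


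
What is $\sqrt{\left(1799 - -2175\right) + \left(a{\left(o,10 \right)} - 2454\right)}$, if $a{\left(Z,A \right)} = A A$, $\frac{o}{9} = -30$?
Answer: $18 \sqrt{5} \approx 40.249$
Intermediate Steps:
$o = -270$ ($o = 9 \left(-30\right) = -270$)
$a{\left(Z,A \right)} = A^{2}$
$\sqrt{\left(1799 - -2175\right) + \left(a{\left(o,10 \right)} - 2454\right)} = \sqrt{\left(1799 - -2175\right) + \left(10^{2} - 2454\right)} = \sqrt{\left(1799 + 2175\right) + \left(100 - 2454\right)} = \sqrt{3974 - 2354} = \sqrt{1620} = 18 \sqrt{5}$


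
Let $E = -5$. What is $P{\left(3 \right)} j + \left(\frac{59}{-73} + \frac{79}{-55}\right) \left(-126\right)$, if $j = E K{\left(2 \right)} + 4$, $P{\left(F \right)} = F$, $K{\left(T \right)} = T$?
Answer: $\frac{1063242}{4015} \approx 264.82$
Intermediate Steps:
$j = -6$ ($j = \left(-5\right) 2 + 4 = -10 + 4 = -6$)
$P{\left(3 \right)} j + \left(\frac{59}{-73} + \frac{79}{-55}\right) \left(-126\right) = 3 \left(-6\right) + \left(\frac{59}{-73} + \frac{79}{-55}\right) \left(-126\right) = -18 + \left(59 \left(- \frac{1}{73}\right) + 79 \left(- \frac{1}{55}\right)\right) \left(-126\right) = -18 + \left(- \frac{59}{73} - \frac{79}{55}\right) \left(-126\right) = -18 - - \frac{1135512}{4015} = -18 + \frac{1135512}{4015} = \frac{1063242}{4015}$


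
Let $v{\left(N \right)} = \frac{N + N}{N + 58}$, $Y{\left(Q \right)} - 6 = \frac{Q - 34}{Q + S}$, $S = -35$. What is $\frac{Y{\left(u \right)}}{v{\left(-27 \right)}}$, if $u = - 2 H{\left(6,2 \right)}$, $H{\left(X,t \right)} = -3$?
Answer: $- \frac{3131}{783} \approx -3.9987$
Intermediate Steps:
$u = 6$ ($u = \left(-2\right) \left(-3\right) = 6$)
$Y{\left(Q \right)} = 6 + \frac{-34 + Q}{-35 + Q}$ ($Y{\left(Q \right)} = 6 + \frac{Q - 34}{Q - 35} = 6 + \frac{-34 + Q}{-35 + Q}$)
$v{\left(N \right)} = \frac{2 N}{58 + N}$
$\frac{Y{\left(u \right)}}{v{\left(-27 \right)}} = \frac{\frac{1}{-35 + 6} \left(-244 + 7 \cdot 6\right)}{2 \left(-27\right) \frac{1}{58 - 27}} = \frac{\frac{1}{-29} \left(-244 + 42\right)}{2 \left(-27\right) \frac{1}{31}} = \frac{\left(- \frac{1}{29}\right) \left(-202\right)}{2 \left(-27\right) \frac{1}{31}} = \frac{202}{29 \left(- \frac{54}{31}\right)} = \frac{202}{29} \left(- \frac{31}{54}\right) = - \frac{3131}{783}$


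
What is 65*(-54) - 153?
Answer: -3663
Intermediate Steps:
65*(-54) - 153 = -3510 - 153 = -3663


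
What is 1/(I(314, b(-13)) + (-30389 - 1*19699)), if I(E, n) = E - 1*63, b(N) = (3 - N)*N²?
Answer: -1/49837 ≈ -2.0065e-5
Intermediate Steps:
b(N) = N²*(3 - N)
I(E, n) = -63 + E (I(E, n) = E - 63 = -63 + E)
1/(I(314, b(-13)) + (-30389 - 1*19699)) = 1/((-63 + 314) + (-30389 - 1*19699)) = 1/(251 + (-30389 - 19699)) = 1/(251 - 50088) = 1/(-49837) = -1/49837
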